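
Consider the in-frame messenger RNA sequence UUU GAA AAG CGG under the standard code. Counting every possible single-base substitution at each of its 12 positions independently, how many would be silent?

Codon 1 (UUU, Phe): 1 synonymous substitution.
Codon 2 (GAA, Glu): 1 synonymous substitution.
Codon 3 (AAG, Lys): 1 synonymous substitution.
Codon 4 (CGG, Arg): 4 synonymous substitutions.
Total: 1 + 1 + 1 + 4 = 7.

7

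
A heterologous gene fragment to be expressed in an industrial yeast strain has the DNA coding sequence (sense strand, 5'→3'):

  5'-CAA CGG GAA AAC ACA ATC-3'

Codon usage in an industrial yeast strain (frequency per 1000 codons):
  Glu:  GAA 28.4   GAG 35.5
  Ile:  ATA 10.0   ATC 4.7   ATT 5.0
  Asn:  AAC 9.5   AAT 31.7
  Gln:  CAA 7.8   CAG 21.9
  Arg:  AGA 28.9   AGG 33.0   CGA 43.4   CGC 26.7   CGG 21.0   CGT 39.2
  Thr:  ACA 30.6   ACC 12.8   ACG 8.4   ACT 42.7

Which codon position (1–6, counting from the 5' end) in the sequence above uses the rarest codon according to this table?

Codon 1 CAA (Gln): 7.8 per 1000.
Codon 2 CGG (Arg): 21.0 per 1000.
Codon 3 GAA (Glu): 28.4 per 1000.
Codon 4 AAC (Asn): 9.5 per 1000.
Codon 5 ACA (Thr): 30.6 per 1000.
Codon 6 ATC (Ile): 4.7 per 1000.
Lowest frequency is 4.7 at codon 6.

6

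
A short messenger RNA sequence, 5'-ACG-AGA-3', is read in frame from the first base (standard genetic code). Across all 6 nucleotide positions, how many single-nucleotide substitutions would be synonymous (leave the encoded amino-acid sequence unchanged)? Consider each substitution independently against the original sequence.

5

Codon 1 (ACG, Thr): 3 synonymous substitutions.
Codon 2 (AGA, Arg): 2 synonymous substitutions.
Total: 3 + 2 = 5.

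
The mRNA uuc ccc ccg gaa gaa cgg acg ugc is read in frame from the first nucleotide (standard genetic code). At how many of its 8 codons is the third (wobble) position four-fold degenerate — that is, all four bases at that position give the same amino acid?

Codon 1 UUC (Phe): third position 2-fold.
Codon 2 CCC (Pro): third position 4-fold.
Codon 3 CCG (Pro): third position 4-fold.
Codon 4 GAA (Glu): third position 2-fold.
Codon 5 GAA (Glu): third position 2-fold.
Codon 6 CGG (Arg): third position 4-fold.
Codon 7 ACG (Thr): third position 4-fold.
Codon 8 UGC (Cys): third position 2-fold.
Four-fold degenerate third positions: 4.

4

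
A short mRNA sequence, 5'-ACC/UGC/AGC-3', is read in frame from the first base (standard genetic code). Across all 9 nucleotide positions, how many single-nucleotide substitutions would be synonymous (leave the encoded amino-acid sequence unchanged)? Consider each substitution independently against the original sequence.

Codon 1 (ACC, Thr): 3 synonymous substitutions.
Codon 2 (UGC, Cys): 1 synonymous substitution.
Codon 3 (AGC, Ser): 1 synonymous substitution.
Total: 3 + 1 + 1 = 5.

5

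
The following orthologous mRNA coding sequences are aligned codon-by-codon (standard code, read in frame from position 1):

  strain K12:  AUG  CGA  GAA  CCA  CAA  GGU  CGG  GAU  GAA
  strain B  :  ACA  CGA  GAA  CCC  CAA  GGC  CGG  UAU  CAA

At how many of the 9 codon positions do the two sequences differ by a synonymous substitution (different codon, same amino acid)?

2

Codon 1: AUG Met / ACA Thr — nonsynonymous.
Codon 2: CGA Arg / CGA Arg — identical.
Codon 3: GAA Glu / GAA Glu — identical.
Codon 4: CCA Pro / CCC Pro — synonymous.
Codon 5: CAA Gln / CAA Gln — identical.
Codon 6: GGU Gly / GGC Gly — synonymous.
Codon 7: CGG Arg / CGG Arg — identical.
Codon 8: GAU Asp / UAU Tyr — nonsynonymous.
Codon 9: GAA Glu / CAA Gln — nonsynonymous.
Synonymous differences: 2.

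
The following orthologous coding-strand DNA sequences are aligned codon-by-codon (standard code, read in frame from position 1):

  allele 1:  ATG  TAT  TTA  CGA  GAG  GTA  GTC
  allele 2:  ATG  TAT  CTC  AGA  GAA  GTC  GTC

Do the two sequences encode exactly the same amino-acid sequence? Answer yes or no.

yes

Codon 1: ATG Met / ATG Met — identical.
Codon 2: TAT Tyr / TAT Tyr — identical.
Codon 3: TTA Leu / CTC Leu — synonymous.
Codon 4: CGA Arg / AGA Arg — synonymous.
Codon 5: GAG Glu / GAA Glu — synonymous.
Codon 6: GTA Val / GTC Val — synonymous.
Codon 7: GTC Val / GTC Val — identical.
Nonsynonymous differences: 0 → same protein.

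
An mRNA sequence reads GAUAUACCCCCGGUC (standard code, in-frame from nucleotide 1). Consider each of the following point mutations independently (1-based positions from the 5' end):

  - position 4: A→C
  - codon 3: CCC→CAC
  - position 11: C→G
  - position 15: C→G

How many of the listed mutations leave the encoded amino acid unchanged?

Codon 2: AUA (Ile) → CUA (Leu) — missense.
Codon 3: CCC (Pro) → CAC (His) — missense.
Codon 4: CCG (Pro) → CGG (Arg) — missense.
Codon 5: GUC (Val) → GUG (Val) — synonymous.
Synonymous: 1 of 4.

1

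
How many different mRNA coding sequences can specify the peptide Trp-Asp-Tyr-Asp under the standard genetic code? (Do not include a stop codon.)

Trp: 1 codon.
Asp: 2 codons.
Tyr: 2 codons.
Asp: 2 codons.
1 × 2 × 2 × 2 = 8.

8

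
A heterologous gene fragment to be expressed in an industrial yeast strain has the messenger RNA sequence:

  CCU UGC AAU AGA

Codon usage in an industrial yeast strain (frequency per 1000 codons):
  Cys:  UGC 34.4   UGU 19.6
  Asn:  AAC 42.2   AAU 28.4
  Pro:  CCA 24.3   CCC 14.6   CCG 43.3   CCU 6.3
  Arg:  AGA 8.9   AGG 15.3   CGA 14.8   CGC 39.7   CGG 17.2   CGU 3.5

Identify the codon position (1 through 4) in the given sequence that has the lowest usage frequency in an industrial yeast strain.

1

Codon 1 CCU (Pro): 6.3 per 1000.
Codon 2 UGC (Cys): 34.4 per 1000.
Codon 3 AAU (Asn): 28.4 per 1000.
Codon 4 AGA (Arg): 8.9 per 1000.
Lowest frequency is 6.3 at codon 1.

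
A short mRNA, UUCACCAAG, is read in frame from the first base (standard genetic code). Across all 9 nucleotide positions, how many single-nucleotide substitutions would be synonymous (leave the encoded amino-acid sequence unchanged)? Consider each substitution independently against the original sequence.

5

Codon 1 (UUC, Phe): 1 synonymous substitution.
Codon 2 (ACC, Thr): 3 synonymous substitutions.
Codon 3 (AAG, Lys): 1 synonymous substitution.
Total: 1 + 3 + 1 = 5.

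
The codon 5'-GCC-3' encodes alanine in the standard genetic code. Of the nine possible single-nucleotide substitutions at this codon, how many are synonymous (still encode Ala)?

Position 1: none → 0 synonymous.
Position 2: none → 0 synonymous.
Position 3: GCU, GCA, GCG → 3 synonymous.
Total: 0 + 0 + 3 = 3.

3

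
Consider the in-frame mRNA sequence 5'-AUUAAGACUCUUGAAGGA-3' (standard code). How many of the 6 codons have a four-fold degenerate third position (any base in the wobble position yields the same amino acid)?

3

Codon 1 AUU (Ile): third position 3-fold.
Codon 2 AAG (Lys): third position 2-fold.
Codon 3 ACU (Thr): third position 4-fold.
Codon 4 CUU (Leu): third position 4-fold.
Codon 5 GAA (Glu): third position 2-fold.
Codon 6 GGA (Gly): third position 4-fold.
Four-fold degenerate third positions: 3.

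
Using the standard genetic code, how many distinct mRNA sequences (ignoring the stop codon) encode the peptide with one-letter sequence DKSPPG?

1536

Asp: 2 codons.
Lys: 2 codons.
Ser: 6 codons.
Pro: 4 codons.
Pro: 4 codons.
Gly: 4 codons.
2 × 2 × 6 × 4 × 4 × 4 = 1536.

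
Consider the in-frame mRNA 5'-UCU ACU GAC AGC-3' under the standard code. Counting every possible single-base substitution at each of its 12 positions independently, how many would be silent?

Codon 1 (UCU, Ser): 3 synonymous substitutions.
Codon 2 (ACU, Thr): 3 synonymous substitutions.
Codon 3 (GAC, Asp): 1 synonymous substitution.
Codon 4 (AGC, Ser): 1 synonymous substitution.
Total: 3 + 3 + 1 + 1 = 8.

8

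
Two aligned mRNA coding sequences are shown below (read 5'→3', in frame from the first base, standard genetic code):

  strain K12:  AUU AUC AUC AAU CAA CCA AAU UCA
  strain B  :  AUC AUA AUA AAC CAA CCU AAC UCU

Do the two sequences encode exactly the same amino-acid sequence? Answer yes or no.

yes

Codon 1: AUU Ile / AUC Ile — synonymous.
Codon 2: AUC Ile / AUA Ile — synonymous.
Codon 3: AUC Ile / AUA Ile — synonymous.
Codon 4: AAU Asn / AAC Asn — synonymous.
Codon 5: CAA Gln / CAA Gln — identical.
Codon 6: CCA Pro / CCU Pro — synonymous.
Codon 7: AAU Asn / AAC Asn — synonymous.
Codon 8: UCA Ser / UCU Ser — synonymous.
Nonsynonymous differences: 0 → same protein.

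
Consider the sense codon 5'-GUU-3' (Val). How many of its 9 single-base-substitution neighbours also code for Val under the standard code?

3

Position 1: none → 0 synonymous.
Position 2: none → 0 synonymous.
Position 3: GUC, GUA, GUG → 3 synonymous.
Total: 0 + 0 + 3 = 3.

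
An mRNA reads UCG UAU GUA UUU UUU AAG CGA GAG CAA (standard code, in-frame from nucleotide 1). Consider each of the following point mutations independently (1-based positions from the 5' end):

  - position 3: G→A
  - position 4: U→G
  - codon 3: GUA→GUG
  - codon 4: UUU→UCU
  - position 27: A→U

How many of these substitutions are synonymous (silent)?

2

Codon 1: UCG (Ser) → UCA (Ser) — synonymous.
Codon 2: UAU (Tyr) → GAU (Asp) — missense.
Codon 3: GUA (Val) → GUG (Val) — synonymous.
Codon 4: UUU (Phe) → UCU (Ser) — missense.
Codon 9: CAA (Gln) → CAU (His) — missense.
Synonymous: 2 of 5.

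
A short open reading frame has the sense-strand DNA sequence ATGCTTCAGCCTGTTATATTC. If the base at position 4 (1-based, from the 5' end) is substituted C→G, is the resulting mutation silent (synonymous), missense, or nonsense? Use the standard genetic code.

Position 4 falls in codon 2: CTT → Leu.
After the substitution the codon is GTT → Val.
Leu ≠ Val, so this is a missense mutation.

missense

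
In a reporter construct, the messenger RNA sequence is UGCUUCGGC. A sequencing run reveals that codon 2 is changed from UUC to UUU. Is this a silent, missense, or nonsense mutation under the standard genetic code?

silent

Position 6 falls in codon 2: UUC → Phe.
After the substitution the codon is UUU → Phe.
Both encode Phe, so the change is synonymous.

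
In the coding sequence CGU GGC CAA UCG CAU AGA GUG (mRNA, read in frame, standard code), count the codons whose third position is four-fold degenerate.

4

Codon 1 CGU (Arg): third position 4-fold.
Codon 2 GGC (Gly): third position 4-fold.
Codon 3 CAA (Gln): third position 2-fold.
Codon 4 UCG (Ser): third position 4-fold.
Codon 5 CAU (His): third position 2-fold.
Codon 6 AGA (Arg): third position 2-fold.
Codon 7 GUG (Val): third position 4-fold.
Four-fold degenerate third positions: 4.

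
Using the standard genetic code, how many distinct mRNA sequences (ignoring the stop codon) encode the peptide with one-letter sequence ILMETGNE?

Ile: 3 codons.
Leu: 6 codons.
Met: 1 codon.
Glu: 2 codons.
Thr: 4 codons.
Gly: 4 codons.
Asn: 2 codons.
Glu: 2 codons.
3 × 6 × 1 × 2 × 4 × 4 × 2 × 2 = 2304.

2304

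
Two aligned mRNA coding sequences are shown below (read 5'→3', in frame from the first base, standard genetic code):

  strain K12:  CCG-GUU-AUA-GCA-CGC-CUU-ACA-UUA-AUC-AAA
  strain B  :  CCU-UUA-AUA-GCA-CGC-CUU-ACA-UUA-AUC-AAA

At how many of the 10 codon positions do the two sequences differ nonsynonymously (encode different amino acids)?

Codon 1: CCG Pro / CCU Pro — synonymous.
Codon 2: GUU Val / UUA Leu — nonsynonymous.
Codon 3: AUA Ile / AUA Ile — identical.
Codon 4: GCA Ala / GCA Ala — identical.
Codon 5: CGC Arg / CGC Arg — identical.
Codon 6: CUU Leu / CUU Leu — identical.
Codon 7: ACA Thr / ACA Thr — identical.
Codon 8: UUA Leu / UUA Leu — identical.
Codon 9: AUC Ile / AUC Ile — identical.
Codon 10: AAA Lys / AAA Lys — identical.
Nonsynonymous differences: 1.

1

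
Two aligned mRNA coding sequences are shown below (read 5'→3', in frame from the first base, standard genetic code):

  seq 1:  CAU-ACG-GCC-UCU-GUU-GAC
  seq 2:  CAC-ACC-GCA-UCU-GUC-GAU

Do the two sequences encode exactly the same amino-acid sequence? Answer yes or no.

Codon 1: CAU His / CAC His — synonymous.
Codon 2: ACG Thr / ACC Thr — synonymous.
Codon 3: GCC Ala / GCA Ala — synonymous.
Codon 4: UCU Ser / UCU Ser — identical.
Codon 5: GUU Val / GUC Val — synonymous.
Codon 6: GAC Asp / GAU Asp — synonymous.
Nonsynonymous differences: 0 → same protein.

yes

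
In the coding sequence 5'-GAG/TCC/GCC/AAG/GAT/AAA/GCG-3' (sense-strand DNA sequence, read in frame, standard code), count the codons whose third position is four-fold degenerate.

3

Codon 1 GAG (Glu): third position 2-fold.
Codon 2 TCC (Ser): third position 4-fold.
Codon 3 GCC (Ala): third position 4-fold.
Codon 4 AAG (Lys): third position 2-fold.
Codon 5 GAT (Asp): third position 2-fold.
Codon 6 AAA (Lys): third position 2-fold.
Codon 7 GCG (Ala): third position 4-fold.
Four-fold degenerate third positions: 3.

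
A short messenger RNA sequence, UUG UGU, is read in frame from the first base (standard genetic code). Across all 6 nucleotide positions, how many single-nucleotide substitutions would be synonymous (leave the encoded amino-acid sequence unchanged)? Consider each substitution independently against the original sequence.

Codon 1 (UUG, Leu): 2 synonymous substitutions.
Codon 2 (UGU, Cys): 1 synonymous substitution.
Total: 2 + 1 = 3.

3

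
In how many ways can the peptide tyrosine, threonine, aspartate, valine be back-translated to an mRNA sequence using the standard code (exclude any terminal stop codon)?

Tyr: 2 codons.
Thr: 4 codons.
Asp: 2 codons.
Val: 4 codons.
2 × 4 × 2 × 4 = 64.

64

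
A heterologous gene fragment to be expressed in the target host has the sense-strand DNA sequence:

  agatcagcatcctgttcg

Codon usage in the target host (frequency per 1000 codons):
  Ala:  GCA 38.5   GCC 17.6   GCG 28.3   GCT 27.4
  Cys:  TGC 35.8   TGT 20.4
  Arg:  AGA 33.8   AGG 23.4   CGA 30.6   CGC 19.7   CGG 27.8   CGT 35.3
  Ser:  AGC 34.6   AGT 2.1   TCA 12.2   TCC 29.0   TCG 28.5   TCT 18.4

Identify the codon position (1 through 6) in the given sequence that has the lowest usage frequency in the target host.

2

Codon 1 AGA (Arg): 33.8 per 1000.
Codon 2 TCA (Ser): 12.2 per 1000.
Codon 3 GCA (Ala): 38.5 per 1000.
Codon 4 TCC (Ser): 29.0 per 1000.
Codon 5 TGT (Cys): 20.4 per 1000.
Codon 6 TCG (Ser): 28.5 per 1000.
Lowest frequency is 12.2 at codon 2.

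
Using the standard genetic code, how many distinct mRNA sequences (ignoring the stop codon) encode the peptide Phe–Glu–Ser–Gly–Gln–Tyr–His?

768

Phe: 2 codons.
Glu: 2 codons.
Ser: 6 codons.
Gly: 4 codons.
Gln: 2 codons.
Tyr: 2 codons.
His: 2 codons.
2 × 2 × 6 × 4 × 2 × 2 × 2 = 768.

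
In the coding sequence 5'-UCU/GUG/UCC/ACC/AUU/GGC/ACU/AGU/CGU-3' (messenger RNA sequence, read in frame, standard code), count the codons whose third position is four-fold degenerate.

7

Codon 1 UCU (Ser): third position 4-fold.
Codon 2 GUG (Val): third position 4-fold.
Codon 3 UCC (Ser): third position 4-fold.
Codon 4 ACC (Thr): third position 4-fold.
Codon 5 AUU (Ile): third position 3-fold.
Codon 6 GGC (Gly): third position 4-fold.
Codon 7 ACU (Thr): third position 4-fold.
Codon 8 AGU (Ser): third position 2-fold.
Codon 9 CGU (Arg): third position 4-fold.
Four-fold degenerate third positions: 7.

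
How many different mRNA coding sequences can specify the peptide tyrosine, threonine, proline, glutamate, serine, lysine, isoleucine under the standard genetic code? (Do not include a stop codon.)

2304

Tyr: 2 codons.
Thr: 4 codons.
Pro: 4 codons.
Glu: 2 codons.
Ser: 6 codons.
Lys: 2 codons.
Ile: 3 codons.
2 × 4 × 4 × 2 × 6 × 2 × 3 = 2304.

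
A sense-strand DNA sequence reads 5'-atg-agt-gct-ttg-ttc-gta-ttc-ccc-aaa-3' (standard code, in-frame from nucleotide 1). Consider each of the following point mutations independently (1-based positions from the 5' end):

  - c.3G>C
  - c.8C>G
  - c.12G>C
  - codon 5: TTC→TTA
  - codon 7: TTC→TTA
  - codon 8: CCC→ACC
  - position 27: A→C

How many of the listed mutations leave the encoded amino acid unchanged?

Codon 1: ATG (Met) → ATC (Ile) — missense.
Codon 3: GCT (Ala) → GGT (Gly) — missense.
Codon 4: TTG (Leu) → TTC (Phe) — missense.
Codon 5: TTC (Phe) → TTA (Leu) — missense.
Codon 7: TTC (Phe) → TTA (Leu) — missense.
Codon 8: CCC (Pro) → ACC (Thr) — missense.
Codon 9: AAA (Lys) → AAC (Asn) — missense.
Synonymous: 0 of 7.

0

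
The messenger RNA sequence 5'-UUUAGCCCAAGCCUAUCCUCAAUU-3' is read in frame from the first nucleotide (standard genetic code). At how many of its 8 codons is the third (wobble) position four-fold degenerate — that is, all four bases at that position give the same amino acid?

4

Codon 1 UUU (Phe): third position 2-fold.
Codon 2 AGC (Ser): third position 2-fold.
Codon 3 CCA (Pro): third position 4-fold.
Codon 4 AGC (Ser): third position 2-fold.
Codon 5 CUA (Leu): third position 4-fold.
Codon 6 UCC (Ser): third position 4-fold.
Codon 7 UCA (Ser): third position 4-fold.
Codon 8 AUU (Ile): third position 3-fold.
Four-fold degenerate third positions: 4.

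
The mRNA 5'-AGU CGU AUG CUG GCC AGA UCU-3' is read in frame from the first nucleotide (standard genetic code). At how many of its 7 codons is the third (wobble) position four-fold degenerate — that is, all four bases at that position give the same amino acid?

4

Codon 1 AGU (Ser): third position 2-fold.
Codon 2 CGU (Arg): third position 4-fold.
Codon 3 AUG (Met): third position 1-fold.
Codon 4 CUG (Leu): third position 4-fold.
Codon 5 GCC (Ala): third position 4-fold.
Codon 6 AGA (Arg): third position 2-fold.
Codon 7 UCU (Ser): third position 4-fold.
Four-fold degenerate third positions: 4.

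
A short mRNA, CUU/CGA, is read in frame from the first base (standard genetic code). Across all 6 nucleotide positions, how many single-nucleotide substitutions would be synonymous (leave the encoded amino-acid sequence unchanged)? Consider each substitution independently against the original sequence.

Codon 1 (CUU, Leu): 3 synonymous substitutions.
Codon 2 (CGA, Arg): 4 synonymous substitutions.
Total: 3 + 4 = 7.

7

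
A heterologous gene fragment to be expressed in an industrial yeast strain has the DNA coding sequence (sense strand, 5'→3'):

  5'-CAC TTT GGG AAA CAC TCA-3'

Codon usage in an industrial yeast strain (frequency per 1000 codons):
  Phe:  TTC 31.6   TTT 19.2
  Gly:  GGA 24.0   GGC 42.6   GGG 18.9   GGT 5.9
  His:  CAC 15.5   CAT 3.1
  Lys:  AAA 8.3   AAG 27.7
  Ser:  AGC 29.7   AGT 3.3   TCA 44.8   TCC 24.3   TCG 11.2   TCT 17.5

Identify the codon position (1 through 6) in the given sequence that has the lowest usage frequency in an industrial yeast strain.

Codon 1 CAC (His): 15.5 per 1000.
Codon 2 TTT (Phe): 19.2 per 1000.
Codon 3 GGG (Gly): 18.9 per 1000.
Codon 4 AAA (Lys): 8.3 per 1000.
Codon 5 CAC (His): 15.5 per 1000.
Codon 6 TCA (Ser): 44.8 per 1000.
Lowest frequency is 8.3 at codon 4.

4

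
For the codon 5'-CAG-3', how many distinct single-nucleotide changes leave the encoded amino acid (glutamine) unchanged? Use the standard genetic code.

Position 1: none → 0 synonymous.
Position 2: none → 0 synonymous.
Position 3: CAA → 1 synonymous.
Total: 0 + 0 + 1 = 1.

1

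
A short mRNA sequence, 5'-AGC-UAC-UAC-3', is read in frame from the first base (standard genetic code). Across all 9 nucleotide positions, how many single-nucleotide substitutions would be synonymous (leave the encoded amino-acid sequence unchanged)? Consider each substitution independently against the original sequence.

3

Codon 1 (AGC, Ser): 1 synonymous substitution.
Codon 2 (UAC, Tyr): 1 synonymous substitution.
Codon 3 (UAC, Tyr): 1 synonymous substitution.
Total: 1 + 1 + 1 = 3.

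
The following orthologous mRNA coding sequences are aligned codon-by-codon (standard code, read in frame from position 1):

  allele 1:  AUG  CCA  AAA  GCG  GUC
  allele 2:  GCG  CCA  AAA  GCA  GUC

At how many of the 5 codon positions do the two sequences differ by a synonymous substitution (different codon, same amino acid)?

1

Codon 1: AUG Met / GCG Ala — nonsynonymous.
Codon 2: CCA Pro / CCA Pro — identical.
Codon 3: AAA Lys / AAA Lys — identical.
Codon 4: GCG Ala / GCA Ala — synonymous.
Codon 5: GUC Val / GUC Val — identical.
Synonymous differences: 1.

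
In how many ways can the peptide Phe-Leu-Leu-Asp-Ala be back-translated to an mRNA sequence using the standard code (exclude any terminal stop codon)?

576

Phe: 2 codons.
Leu: 6 codons.
Leu: 6 codons.
Asp: 2 codons.
Ala: 4 codons.
2 × 6 × 6 × 2 × 4 = 576.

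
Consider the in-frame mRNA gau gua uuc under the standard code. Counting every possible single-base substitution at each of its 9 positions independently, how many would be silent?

Codon 1 (GAU, Asp): 1 synonymous substitution.
Codon 2 (GUA, Val): 3 synonymous substitutions.
Codon 3 (UUC, Phe): 1 synonymous substitution.
Total: 1 + 3 + 1 = 5.

5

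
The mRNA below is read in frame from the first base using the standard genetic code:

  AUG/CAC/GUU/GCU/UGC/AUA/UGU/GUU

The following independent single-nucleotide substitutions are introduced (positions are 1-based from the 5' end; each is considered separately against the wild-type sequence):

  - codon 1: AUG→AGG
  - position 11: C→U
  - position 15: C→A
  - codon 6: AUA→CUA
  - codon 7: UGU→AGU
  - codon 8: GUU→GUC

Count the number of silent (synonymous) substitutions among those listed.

1

Codon 1: AUG (Met) → AGG (Arg) — missense.
Codon 4: GCU (Ala) → GUU (Val) — missense.
Codon 5: UGC (Cys) → UGA (Stop) — nonsense.
Codon 6: AUA (Ile) → CUA (Leu) — missense.
Codon 7: UGU (Cys) → AGU (Ser) — missense.
Codon 8: GUU (Val) → GUC (Val) — synonymous.
Synonymous: 1 of 6.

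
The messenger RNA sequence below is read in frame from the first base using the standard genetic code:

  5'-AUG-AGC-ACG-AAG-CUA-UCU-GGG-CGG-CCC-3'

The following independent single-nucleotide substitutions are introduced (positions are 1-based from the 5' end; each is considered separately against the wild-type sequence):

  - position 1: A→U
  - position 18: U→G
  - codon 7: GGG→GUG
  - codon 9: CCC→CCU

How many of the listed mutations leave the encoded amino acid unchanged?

Codon 1: AUG (Met) → UUG (Leu) — missense.
Codon 6: UCU (Ser) → UCG (Ser) — synonymous.
Codon 7: GGG (Gly) → GUG (Val) — missense.
Codon 9: CCC (Pro) → CCU (Pro) — synonymous.
Synonymous: 2 of 4.

2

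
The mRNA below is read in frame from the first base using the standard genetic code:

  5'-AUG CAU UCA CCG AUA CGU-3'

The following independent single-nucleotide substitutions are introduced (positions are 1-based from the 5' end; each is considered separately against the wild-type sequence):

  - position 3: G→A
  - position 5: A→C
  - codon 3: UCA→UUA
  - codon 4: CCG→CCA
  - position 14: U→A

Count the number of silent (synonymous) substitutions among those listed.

Codon 1: AUG (Met) → AUA (Ile) — missense.
Codon 2: CAU (His) → CCU (Pro) — missense.
Codon 3: UCA (Ser) → UUA (Leu) — missense.
Codon 4: CCG (Pro) → CCA (Pro) — synonymous.
Codon 5: AUA (Ile) → AAA (Lys) — missense.
Synonymous: 1 of 5.

1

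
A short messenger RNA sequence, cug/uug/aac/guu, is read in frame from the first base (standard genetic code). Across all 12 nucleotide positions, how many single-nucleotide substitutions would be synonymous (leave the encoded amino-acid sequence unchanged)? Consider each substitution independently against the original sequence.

10

Codon 1 (CUG, Leu): 4 synonymous substitutions.
Codon 2 (UUG, Leu): 2 synonymous substitutions.
Codon 3 (AAC, Asn): 1 synonymous substitution.
Codon 4 (GUU, Val): 3 synonymous substitutions.
Total: 4 + 2 + 1 + 3 = 10.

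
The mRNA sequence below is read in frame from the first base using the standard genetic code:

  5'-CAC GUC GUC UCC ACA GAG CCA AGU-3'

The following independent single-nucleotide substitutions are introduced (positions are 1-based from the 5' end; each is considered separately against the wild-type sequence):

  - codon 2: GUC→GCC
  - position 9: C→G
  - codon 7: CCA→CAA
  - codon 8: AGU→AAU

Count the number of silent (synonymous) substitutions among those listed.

Codon 2: GUC (Val) → GCC (Ala) — missense.
Codon 3: GUC (Val) → GUG (Val) — synonymous.
Codon 7: CCA (Pro) → CAA (Gln) — missense.
Codon 8: AGU (Ser) → AAU (Asn) — missense.
Synonymous: 1 of 4.

1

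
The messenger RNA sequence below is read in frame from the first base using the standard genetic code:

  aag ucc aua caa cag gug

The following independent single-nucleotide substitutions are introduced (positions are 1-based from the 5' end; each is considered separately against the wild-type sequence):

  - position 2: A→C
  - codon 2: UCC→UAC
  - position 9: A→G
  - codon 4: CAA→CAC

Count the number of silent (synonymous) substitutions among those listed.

0

Codon 1: AAG (Lys) → ACG (Thr) — missense.
Codon 2: UCC (Ser) → UAC (Tyr) — missense.
Codon 3: AUA (Ile) → AUG (Met) — missense.
Codon 4: CAA (Gln) → CAC (His) — missense.
Synonymous: 0 of 4.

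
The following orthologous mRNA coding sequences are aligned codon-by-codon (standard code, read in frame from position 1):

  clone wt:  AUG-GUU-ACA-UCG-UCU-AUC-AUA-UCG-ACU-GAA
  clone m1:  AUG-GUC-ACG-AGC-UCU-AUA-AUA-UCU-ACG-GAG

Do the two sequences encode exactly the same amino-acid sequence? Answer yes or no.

yes

Codon 1: AUG Met / AUG Met — identical.
Codon 2: GUU Val / GUC Val — synonymous.
Codon 3: ACA Thr / ACG Thr — synonymous.
Codon 4: UCG Ser / AGC Ser — synonymous.
Codon 5: UCU Ser / UCU Ser — identical.
Codon 6: AUC Ile / AUA Ile — synonymous.
Codon 7: AUA Ile / AUA Ile — identical.
Codon 8: UCG Ser / UCU Ser — synonymous.
Codon 9: ACU Thr / ACG Thr — synonymous.
Codon 10: GAA Glu / GAG Glu — synonymous.
Nonsynonymous differences: 0 → same protein.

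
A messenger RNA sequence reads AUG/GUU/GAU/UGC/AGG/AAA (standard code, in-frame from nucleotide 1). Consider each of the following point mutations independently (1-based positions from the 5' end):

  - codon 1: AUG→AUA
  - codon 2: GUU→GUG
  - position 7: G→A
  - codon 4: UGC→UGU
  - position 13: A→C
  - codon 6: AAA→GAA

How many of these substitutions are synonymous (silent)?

3

Codon 1: AUG (Met) → AUA (Ile) — missense.
Codon 2: GUU (Val) → GUG (Val) — synonymous.
Codon 3: GAU (Asp) → AAU (Asn) — missense.
Codon 4: UGC (Cys) → UGU (Cys) — synonymous.
Codon 5: AGG (Arg) → CGG (Arg) — synonymous.
Codon 6: AAA (Lys) → GAA (Glu) — missense.
Synonymous: 3 of 6.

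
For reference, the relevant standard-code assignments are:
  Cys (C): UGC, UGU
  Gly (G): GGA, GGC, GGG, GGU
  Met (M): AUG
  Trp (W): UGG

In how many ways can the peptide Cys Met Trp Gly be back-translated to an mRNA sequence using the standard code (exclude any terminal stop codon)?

8

Cys: 2 codons.
Met: 1 codon.
Trp: 1 codon.
Gly: 4 codons.
2 × 1 × 1 × 4 = 8.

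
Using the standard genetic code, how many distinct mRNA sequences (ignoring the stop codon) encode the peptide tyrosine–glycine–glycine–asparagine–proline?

256

Tyr: 2 codons.
Gly: 4 codons.
Gly: 4 codons.
Asn: 2 codons.
Pro: 4 codons.
2 × 4 × 4 × 2 × 4 = 256.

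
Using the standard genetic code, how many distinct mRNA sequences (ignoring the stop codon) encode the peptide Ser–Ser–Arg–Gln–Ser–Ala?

10368

Ser: 6 codons.
Ser: 6 codons.
Arg: 6 codons.
Gln: 2 codons.
Ser: 6 codons.
Ala: 4 codons.
6 × 6 × 6 × 2 × 6 × 4 = 10368.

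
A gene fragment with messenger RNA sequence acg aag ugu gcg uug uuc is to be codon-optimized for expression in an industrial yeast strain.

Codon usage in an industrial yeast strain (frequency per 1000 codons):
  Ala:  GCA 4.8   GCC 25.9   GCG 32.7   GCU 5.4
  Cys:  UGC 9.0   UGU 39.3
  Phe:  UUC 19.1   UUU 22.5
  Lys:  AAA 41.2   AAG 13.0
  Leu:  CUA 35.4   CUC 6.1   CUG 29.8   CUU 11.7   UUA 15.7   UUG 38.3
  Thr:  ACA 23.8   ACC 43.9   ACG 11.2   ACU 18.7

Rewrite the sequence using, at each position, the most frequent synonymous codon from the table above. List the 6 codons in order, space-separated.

ACC AAA UGU GCG UUG UUU

Codon 1 (Thr): best is ACC at 43.9.
Codon 2 (Lys): best is AAA at 41.2.
Codon 3 (Cys): best is UGU at 39.3.
Codon 4 (Ala): best is GCG at 32.7.
Codon 5 (Leu): best is UUG at 38.3.
Codon 6 (Phe): best is UUU at 22.5.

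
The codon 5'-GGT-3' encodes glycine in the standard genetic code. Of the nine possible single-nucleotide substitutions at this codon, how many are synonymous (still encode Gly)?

3

Position 1: none → 0 synonymous.
Position 2: none → 0 synonymous.
Position 3: GGC, GGA, GGG → 3 synonymous.
Total: 0 + 0 + 3 = 3.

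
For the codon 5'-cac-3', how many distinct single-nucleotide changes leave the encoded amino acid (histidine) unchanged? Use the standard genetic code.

Position 1: none → 0 synonymous.
Position 2: none → 0 synonymous.
Position 3: CAU → 1 synonymous.
Total: 0 + 0 + 1 = 1.

1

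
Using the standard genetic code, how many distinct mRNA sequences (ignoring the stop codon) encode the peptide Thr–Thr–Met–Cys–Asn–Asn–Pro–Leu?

Thr: 4 codons.
Thr: 4 codons.
Met: 1 codon.
Cys: 2 codons.
Asn: 2 codons.
Asn: 2 codons.
Pro: 4 codons.
Leu: 6 codons.
4 × 4 × 1 × 2 × 2 × 2 × 4 × 6 = 3072.

3072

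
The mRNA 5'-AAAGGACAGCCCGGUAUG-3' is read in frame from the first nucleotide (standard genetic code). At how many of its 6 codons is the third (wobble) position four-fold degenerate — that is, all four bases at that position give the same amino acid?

3

Codon 1 AAA (Lys): third position 2-fold.
Codon 2 GGA (Gly): third position 4-fold.
Codon 3 CAG (Gln): third position 2-fold.
Codon 4 CCC (Pro): third position 4-fold.
Codon 5 GGU (Gly): third position 4-fold.
Codon 6 AUG (Met): third position 1-fold.
Four-fold degenerate third positions: 3.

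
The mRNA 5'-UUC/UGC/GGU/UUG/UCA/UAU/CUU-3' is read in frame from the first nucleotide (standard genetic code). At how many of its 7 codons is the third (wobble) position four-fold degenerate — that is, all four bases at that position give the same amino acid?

Codon 1 UUC (Phe): third position 2-fold.
Codon 2 UGC (Cys): third position 2-fold.
Codon 3 GGU (Gly): third position 4-fold.
Codon 4 UUG (Leu): third position 2-fold.
Codon 5 UCA (Ser): third position 4-fold.
Codon 6 UAU (Tyr): third position 2-fold.
Codon 7 CUU (Leu): third position 4-fold.
Four-fold degenerate third positions: 3.

3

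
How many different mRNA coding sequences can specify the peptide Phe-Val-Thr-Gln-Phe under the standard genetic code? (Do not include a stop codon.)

Phe: 2 codons.
Val: 4 codons.
Thr: 4 codons.
Gln: 2 codons.
Phe: 2 codons.
2 × 4 × 4 × 2 × 2 = 128.

128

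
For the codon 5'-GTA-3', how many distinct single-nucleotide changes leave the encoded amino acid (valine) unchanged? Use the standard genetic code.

Position 1: none → 0 synonymous.
Position 2: none → 0 synonymous.
Position 3: GTT, GTC, GTG → 3 synonymous.
Total: 0 + 0 + 3 = 3.

3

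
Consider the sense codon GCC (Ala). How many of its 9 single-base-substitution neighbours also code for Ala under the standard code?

3

Position 1: none → 0 synonymous.
Position 2: none → 0 synonymous.
Position 3: GCT, GCA, GCG → 3 synonymous.
Total: 0 + 0 + 3 = 3.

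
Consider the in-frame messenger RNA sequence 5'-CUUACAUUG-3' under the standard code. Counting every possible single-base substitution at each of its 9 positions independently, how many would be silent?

8

Codon 1 (CUU, Leu): 3 synonymous substitutions.
Codon 2 (ACA, Thr): 3 synonymous substitutions.
Codon 3 (UUG, Leu): 2 synonymous substitutions.
Total: 3 + 3 + 2 = 8.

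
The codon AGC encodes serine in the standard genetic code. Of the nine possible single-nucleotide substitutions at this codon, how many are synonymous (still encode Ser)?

1

Position 1: none → 0 synonymous.
Position 2: none → 0 synonymous.
Position 3: AGT → 1 synonymous.
Total: 0 + 0 + 1 = 1.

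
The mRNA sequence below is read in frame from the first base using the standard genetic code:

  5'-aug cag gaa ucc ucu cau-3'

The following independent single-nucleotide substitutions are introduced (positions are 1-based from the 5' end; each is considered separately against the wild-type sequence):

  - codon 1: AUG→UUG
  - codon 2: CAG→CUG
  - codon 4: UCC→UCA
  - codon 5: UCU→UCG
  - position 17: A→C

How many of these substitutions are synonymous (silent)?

2

Codon 1: AUG (Met) → UUG (Leu) — missense.
Codon 2: CAG (Gln) → CUG (Leu) — missense.
Codon 4: UCC (Ser) → UCA (Ser) — synonymous.
Codon 5: UCU (Ser) → UCG (Ser) — synonymous.
Codon 6: CAU (His) → CCU (Pro) — missense.
Synonymous: 2 of 5.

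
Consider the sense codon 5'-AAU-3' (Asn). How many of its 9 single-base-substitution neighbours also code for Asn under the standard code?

Position 1: none → 0 synonymous.
Position 2: none → 0 synonymous.
Position 3: AAC → 1 synonymous.
Total: 0 + 0 + 1 = 1.

1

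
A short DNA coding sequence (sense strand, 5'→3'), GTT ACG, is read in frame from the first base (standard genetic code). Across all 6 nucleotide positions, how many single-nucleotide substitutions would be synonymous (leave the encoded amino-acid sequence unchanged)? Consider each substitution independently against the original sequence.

Codon 1 (GTT, Val): 3 synonymous substitutions.
Codon 2 (ACG, Thr): 3 synonymous substitutions.
Total: 3 + 3 = 6.

6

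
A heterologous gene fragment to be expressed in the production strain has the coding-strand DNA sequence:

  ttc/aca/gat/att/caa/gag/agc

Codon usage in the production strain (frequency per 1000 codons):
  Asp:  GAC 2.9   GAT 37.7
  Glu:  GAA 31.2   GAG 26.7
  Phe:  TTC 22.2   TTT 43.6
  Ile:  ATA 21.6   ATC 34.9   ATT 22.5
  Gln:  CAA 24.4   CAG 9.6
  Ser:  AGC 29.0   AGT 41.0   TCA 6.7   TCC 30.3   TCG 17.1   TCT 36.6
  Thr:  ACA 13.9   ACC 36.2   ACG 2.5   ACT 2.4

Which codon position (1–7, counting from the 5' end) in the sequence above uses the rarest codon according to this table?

2

Codon 1 TTC (Phe): 22.2 per 1000.
Codon 2 ACA (Thr): 13.9 per 1000.
Codon 3 GAT (Asp): 37.7 per 1000.
Codon 4 ATT (Ile): 22.5 per 1000.
Codon 5 CAA (Gln): 24.4 per 1000.
Codon 6 GAG (Glu): 26.7 per 1000.
Codon 7 AGC (Ser): 29.0 per 1000.
Lowest frequency is 13.9 at codon 2.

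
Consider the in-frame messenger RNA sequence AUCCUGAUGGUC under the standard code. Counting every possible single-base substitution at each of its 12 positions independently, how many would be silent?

9

Codon 1 (AUC, Ile): 2 synonymous substitutions.
Codon 2 (CUG, Leu): 4 synonymous substitutions.
Codon 3 (AUG, Met): 0 synonymous substitutions.
Codon 4 (GUC, Val): 3 synonymous substitutions.
Total: 2 + 4 + 0 + 3 = 9.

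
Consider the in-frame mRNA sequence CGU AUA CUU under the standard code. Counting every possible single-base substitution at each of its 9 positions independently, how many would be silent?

Codon 1 (CGU, Arg): 3 synonymous substitutions.
Codon 2 (AUA, Ile): 2 synonymous substitutions.
Codon 3 (CUU, Leu): 3 synonymous substitutions.
Total: 3 + 2 + 3 = 8.

8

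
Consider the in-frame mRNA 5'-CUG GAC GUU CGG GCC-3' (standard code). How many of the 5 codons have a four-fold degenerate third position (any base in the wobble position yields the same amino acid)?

Codon 1 CUG (Leu): third position 4-fold.
Codon 2 GAC (Asp): third position 2-fold.
Codon 3 GUU (Val): third position 4-fold.
Codon 4 CGG (Arg): third position 4-fold.
Codon 5 GCC (Ala): third position 4-fold.
Four-fold degenerate third positions: 4.

4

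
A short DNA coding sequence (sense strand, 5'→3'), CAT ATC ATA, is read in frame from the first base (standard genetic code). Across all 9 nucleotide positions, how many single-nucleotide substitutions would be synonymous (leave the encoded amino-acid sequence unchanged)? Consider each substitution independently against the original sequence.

5

Codon 1 (CAT, His): 1 synonymous substitution.
Codon 2 (ATC, Ile): 2 synonymous substitutions.
Codon 3 (ATA, Ile): 2 synonymous substitutions.
Total: 1 + 2 + 2 = 5.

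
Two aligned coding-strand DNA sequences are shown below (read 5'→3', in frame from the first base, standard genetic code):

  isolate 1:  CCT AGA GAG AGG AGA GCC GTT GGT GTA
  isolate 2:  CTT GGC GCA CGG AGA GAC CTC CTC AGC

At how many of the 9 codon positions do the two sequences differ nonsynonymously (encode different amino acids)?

Codon 1: CCT Pro / CTT Leu — nonsynonymous.
Codon 2: AGA Arg / GGC Gly — nonsynonymous.
Codon 3: GAG Glu / GCA Ala — nonsynonymous.
Codon 4: AGG Arg / CGG Arg — synonymous.
Codon 5: AGA Arg / AGA Arg — identical.
Codon 6: GCC Ala / GAC Asp — nonsynonymous.
Codon 7: GTT Val / CTC Leu — nonsynonymous.
Codon 8: GGT Gly / CTC Leu — nonsynonymous.
Codon 9: GTA Val / AGC Ser — nonsynonymous.
Nonsynonymous differences: 7.

7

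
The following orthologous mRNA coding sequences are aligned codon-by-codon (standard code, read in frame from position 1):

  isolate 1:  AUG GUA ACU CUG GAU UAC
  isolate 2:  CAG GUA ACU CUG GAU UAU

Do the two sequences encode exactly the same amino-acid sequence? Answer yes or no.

no

Codon 1: AUG Met / CAG Gln — nonsynonymous.
Codon 2: GUA Val / GUA Val — identical.
Codon 3: ACU Thr / ACU Thr — identical.
Codon 4: CUG Leu / CUG Leu — identical.
Codon 5: GAU Asp / GAU Asp — identical.
Codon 6: UAC Tyr / UAU Tyr — synonymous.
Nonsynonymous differences: 1 → different protein.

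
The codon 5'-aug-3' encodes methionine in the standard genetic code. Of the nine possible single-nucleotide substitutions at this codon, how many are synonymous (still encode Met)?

0

Position 1: none → 0 synonymous.
Position 2: none → 0 synonymous.
Position 3: none → 0 synonymous.
Total: 0 + 0 + 0 = 0.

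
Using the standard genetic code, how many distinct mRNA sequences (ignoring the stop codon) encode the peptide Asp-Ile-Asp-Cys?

24

Asp: 2 codons.
Ile: 3 codons.
Asp: 2 codons.
Cys: 2 codons.
2 × 3 × 2 × 2 = 24.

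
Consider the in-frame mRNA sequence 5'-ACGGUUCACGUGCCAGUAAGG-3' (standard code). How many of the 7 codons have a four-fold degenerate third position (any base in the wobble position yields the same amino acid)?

5

Codon 1 ACG (Thr): third position 4-fold.
Codon 2 GUU (Val): third position 4-fold.
Codon 3 CAC (His): third position 2-fold.
Codon 4 GUG (Val): third position 4-fold.
Codon 5 CCA (Pro): third position 4-fold.
Codon 6 GUA (Val): third position 4-fold.
Codon 7 AGG (Arg): third position 2-fold.
Four-fold degenerate third positions: 5.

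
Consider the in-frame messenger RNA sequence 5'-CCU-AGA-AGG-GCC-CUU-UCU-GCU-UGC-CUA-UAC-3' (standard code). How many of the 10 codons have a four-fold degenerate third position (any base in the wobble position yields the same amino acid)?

6

Codon 1 CCU (Pro): third position 4-fold.
Codon 2 AGA (Arg): third position 2-fold.
Codon 3 AGG (Arg): third position 2-fold.
Codon 4 GCC (Ala): third position 4-fold.
Codon 5 CUU (Leu): third position 4-fold.
Codon 6 UCU (Ser): third position 4-fold.
Codon 7 GCU (Ala): third position 4-fold.
Codon 8 UGC (Cys): third position 2-fold.
Codon 9 CUA (Leu): third position 4-fold.
Codon 10 UAC (Tyr): third position 2-fold.
Four-fold degenerate third positions: 6.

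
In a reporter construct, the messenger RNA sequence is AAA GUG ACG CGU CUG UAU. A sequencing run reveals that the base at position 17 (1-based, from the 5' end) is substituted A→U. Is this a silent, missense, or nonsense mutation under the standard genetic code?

Position 17 falls in codon 6: UAU → Tyr.
After the substitution the codon is UUU → Phe.
Tyr ≠ Phe, so this is a missense mutation.

missense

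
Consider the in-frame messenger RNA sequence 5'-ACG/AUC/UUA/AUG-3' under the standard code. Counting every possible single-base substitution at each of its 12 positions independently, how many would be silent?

Codon 1 (ACG, Thr): 3 synonymous substitutions.
Codon 2 (AUC, Ile): 2 synonymous substitutions.
Codon 3 (UUA, Leu): 2 synonymous substitutions.
Codon 4 (AUG, Met): 0 synonymous substitutions.
Total: 3 + 2 + 2 + 0 = 7.

7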